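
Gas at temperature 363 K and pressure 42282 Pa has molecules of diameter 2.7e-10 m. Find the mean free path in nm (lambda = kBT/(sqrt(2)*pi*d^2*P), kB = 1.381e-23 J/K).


Mean free path: lambda = kB*T / (sqrt(2) * pi * d^2 * P)
lambda = 1.381e-23 * 363 / (sqrt(2) * pi * (2.7e-10)^2 * 42282)
lambda = 3.6606e-07 m
lambda = 366.06 nm

366.06


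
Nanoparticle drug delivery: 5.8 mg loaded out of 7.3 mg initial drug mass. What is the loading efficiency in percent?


Drug loading efficiency = (drug loaded / drug initial) * 100
DLE = 5.8 / 7.3 * 100
DLE = 0.7945 * 100
DLE = 79.45%

79.45


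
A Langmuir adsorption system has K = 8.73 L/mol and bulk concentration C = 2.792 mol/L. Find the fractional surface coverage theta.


Langmuir isotherm: theta = K*C / (1 + K*C)
K*C = 8.73 * 2.792 = 24.37416
theta = 24.37416 / (1 + 24.37416) = 24.37416 / 25.37416
theta = 0.9606

0.9606


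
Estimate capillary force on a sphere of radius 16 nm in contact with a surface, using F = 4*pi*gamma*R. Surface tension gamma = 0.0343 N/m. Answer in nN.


Convert radius: R = 16 nm = 1.6e-08 m
F = 4 * pi * gamma * R
F = 4 * pi * 0.0343 * 1.6e-08
F = 6.89642e-09 N = 6.8964 nN

6.8964


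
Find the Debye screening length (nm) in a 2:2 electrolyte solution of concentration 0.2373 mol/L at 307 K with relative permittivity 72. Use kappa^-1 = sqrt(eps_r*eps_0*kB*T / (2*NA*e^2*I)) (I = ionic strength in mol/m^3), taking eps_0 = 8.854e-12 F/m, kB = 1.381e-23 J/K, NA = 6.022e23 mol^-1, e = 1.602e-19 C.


Ionic strength I = 0.2373 * 2^2 * 1000 = 949.2 mol/m^3
kappa^-1 = sqrt(72 * 8.854e-12 * 1.381e-23 * 307 / (2 * 6.022e23 * (1.602e-19)^2 * 949.2))
kappa^-1 = 0.304 nm

0.304


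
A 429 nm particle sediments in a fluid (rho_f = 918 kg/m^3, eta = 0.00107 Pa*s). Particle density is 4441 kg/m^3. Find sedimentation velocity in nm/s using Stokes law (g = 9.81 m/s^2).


Radius R = 429/2 nm = 2.145e-07 m
Density difference = 4441 - 918 = 3523 kg/m^3
v = 2 * R^2 * (rho_p - rho_f) * g / (9 * eta)
v = 2 * (2.145e-07)^2 * 3523 * 9.81 / (9 * 0.00107)
v = 3.30248e-07 m/s = 330.2478 nm/s

330.2478


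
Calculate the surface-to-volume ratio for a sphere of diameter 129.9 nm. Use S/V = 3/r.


Radius r = 129.9/2 = 64.95 nm
S/V = 3 / r = 3 / 64.95
S/V = 0.0462 nm^-1

0.0462


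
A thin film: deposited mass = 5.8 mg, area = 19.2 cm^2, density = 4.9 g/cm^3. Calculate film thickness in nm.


Convert: m = 5.8 mg = 5.8000e-06 kg, A = 19.2 cm^2 = 1.9200e-03 m^2, rho = 4.9 g/cm^3 = 4900 kg/m^3
t = m / (A * rho)
t = 5.8000e-06 / (1.9200e-03 * 4900)
t = 6.1650e-07 m = 616.5 nm

616.5


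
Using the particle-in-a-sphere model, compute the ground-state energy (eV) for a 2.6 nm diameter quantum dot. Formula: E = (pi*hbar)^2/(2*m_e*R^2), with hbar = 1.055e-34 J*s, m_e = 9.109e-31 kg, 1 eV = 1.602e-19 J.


Radius R = 2.6/2 = 1.3 nm = 1.3e-09 m
E = (pi * 1.055e-34)^2 / (2 * 9.109e-31 * (1.3e-09)^2)
E(J) = 3.56794e-20
E = E(J) / 1.602e-19 = 0.2227 eV

0.2227


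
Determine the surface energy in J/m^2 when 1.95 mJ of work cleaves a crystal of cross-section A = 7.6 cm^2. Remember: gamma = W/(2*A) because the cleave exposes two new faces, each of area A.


Convert: A = 7.6 cm^2 = 0.00076 m^2, W = 1.95 mJ = 0.00195 J
Cleaving exposes two faces of area A, so total new surface = 2*A and gamma = W / (2*A)
gamma = 0.00195 / (2 * 0.00076)
gamma = 1.283 J/m^2

1.283


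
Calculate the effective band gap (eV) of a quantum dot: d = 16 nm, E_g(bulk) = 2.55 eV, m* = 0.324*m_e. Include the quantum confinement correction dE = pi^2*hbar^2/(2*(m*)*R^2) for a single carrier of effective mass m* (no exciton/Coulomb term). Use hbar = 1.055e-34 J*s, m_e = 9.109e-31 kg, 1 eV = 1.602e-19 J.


Radius R = 16/2 nm = 8e-09 m
Confinement energy dE = pi^2 * hbar^2 / (2 * m_eff * m_e * R^2)
dE = pi^2 * (1.055e-34)^2 / (2 * 0.324 * 9.109e-31 * (8e-09)^2) J, divided by 1.602e-19 J/eV
dE = 0.0182 eV
Total band gap = E_g(bulk) + dE = 2.55 + 0.0182 = 2.5682 eV

2.5682


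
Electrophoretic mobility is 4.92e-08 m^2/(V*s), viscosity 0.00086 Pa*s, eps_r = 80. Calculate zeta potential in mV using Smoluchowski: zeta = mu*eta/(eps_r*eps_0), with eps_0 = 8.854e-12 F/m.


Smoluchowski equation: zeta = mu * eta / (eps_r * eps_0)
zeta = 4.92e-08 * 0.00086 / (80 * 8.854e-12)
zeta = 0.059736 V = 59.74 mV

59.74


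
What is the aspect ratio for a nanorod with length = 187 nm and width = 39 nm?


Aspect ratio AR = length / diameter
AR = 187 / 39
AR = 4.79

4.79


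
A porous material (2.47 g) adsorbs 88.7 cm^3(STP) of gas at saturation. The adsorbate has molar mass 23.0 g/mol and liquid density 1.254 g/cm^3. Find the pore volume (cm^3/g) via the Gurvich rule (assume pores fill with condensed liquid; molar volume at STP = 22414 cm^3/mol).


Moles adsorbed n = V_ads / 22414 = 88.7 / 22414 = 3.957348e-03 mol
Liquid volume V_liq = n * M / rho_liq = 3.957348e-03 * 23.0 / 1.254 = 0.07258 cm^3
Specific pore volume V_pore = V_liq / m_sample = 0.07258 / 2.47
V_pore = 0.0294 cm^3/g

0.0294


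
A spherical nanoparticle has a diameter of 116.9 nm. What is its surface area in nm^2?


Radius r = 116.9/2 = 58.45 nm
Surface area SA = 4 * pi * r^2
SA = 4 * pi * (58.45)^2
SA = 42931.78 nm^2

42931.78


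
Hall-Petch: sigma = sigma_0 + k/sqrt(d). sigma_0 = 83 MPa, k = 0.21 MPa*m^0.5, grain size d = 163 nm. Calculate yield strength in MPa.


d = 163 nm = 1.63e-07 m
sqrt(d) = 0.0004037326
Hall-Petch contribution = k / sqrt(d) = 0.21 / 0.0004037326 = 520.1 MPa
sigma = sigma_0 + k/sqrt(d) = 83 + 520.1 = 603.1 MPa

603.1


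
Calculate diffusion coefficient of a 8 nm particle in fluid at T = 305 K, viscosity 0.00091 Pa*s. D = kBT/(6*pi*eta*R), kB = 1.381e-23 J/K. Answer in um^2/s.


Radius R = 8/2 = 4 nm = 4e-09 m
D = kB*T / (6*pi*eta*R)
D = 1.381e-23 * 305 / (6 * pi * 0.00091 * 4e-09)
D = 6.13891e-11 m^2/s = 61.389 um^2/s

61.389


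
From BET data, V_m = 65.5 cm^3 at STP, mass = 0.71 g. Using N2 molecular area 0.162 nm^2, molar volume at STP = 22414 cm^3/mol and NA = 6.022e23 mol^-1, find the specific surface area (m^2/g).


Number of moles in monolayer = V_m / 22414 = 65.5 / 22414 = 0.00292228
Number of molecules = moles * NA = 0.00292228 * 6.022e23
SA = molecules * sigma / mass
SA = (65.5 / 22414) * 6.022e23 * 0.162e-18 / 0.71
SA = 401.5 m^2/g

401.5


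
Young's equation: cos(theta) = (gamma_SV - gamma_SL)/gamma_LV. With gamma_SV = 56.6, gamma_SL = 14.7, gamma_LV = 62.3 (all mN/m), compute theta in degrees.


cos(theta) = (gamma_SV - gamma_SL) / gamma_LV
cos(theta) = (56.6 - 14.7) / 62.3
cos(theta) = 0.672552
theta = arccos(0.672552) = 47.74 degrees

47.74


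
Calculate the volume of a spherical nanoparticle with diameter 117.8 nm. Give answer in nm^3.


Radius r = 117.8/2 = 58.9 nm
Volume V = (4/3) * pi * r^3
V = (4/3) * pi * (58.9)^3
V = 855922.6 nm^3

855922.6


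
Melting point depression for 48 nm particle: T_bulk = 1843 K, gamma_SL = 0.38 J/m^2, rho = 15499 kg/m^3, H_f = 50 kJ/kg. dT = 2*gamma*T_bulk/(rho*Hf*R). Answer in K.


Radius R = 48/2 = 24 nm = 2.4e-08 m
Convert H_f = 50 kJ/kg = 50000 J/kg
dT = 2 * gamma_SL * T_bulk / (rho * H_f * R)
dT = 2 * 0.38 * 1843 / (15499 * 50000 * 2.4e-08)
dT = 75.3 K

75.3


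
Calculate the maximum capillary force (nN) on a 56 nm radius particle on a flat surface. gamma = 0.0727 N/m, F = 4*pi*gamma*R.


Convert radius: R = 56 nm = 5.6e-08 m
F = 4 * pi * gamma * R
F = 4 * pi * 0.0727 * 5.6e-08
F = 5.11602e-08 N = 51.1602 nN

51.1602


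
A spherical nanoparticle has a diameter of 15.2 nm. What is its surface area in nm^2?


Radius r = 15.2/2 = 7.6 nm
Surface area SA = 4 * pi * r^2
SA = 4 * pi * (7.6)^2
SA = 725.83 nm^2

725.83


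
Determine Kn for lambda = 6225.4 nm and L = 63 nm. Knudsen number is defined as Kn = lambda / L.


Knudsen number Kn = lambda / L
Kn = 6225.4 / 63
Kn = 98.8159

98.8159


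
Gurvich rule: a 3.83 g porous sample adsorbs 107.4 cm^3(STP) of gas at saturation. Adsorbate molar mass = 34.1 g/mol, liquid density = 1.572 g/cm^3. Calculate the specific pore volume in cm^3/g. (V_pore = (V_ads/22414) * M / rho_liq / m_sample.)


Moles adsorbed n = V_ads / 22414 = 107.4 / 22414 = 4.791648e-03 mol
Liquid volume V_liq = n * M / rho_liq = 4.791648e-03 * 34.1 / 1.572 = 0.10394 cm^3
Specific pore volume V_pore = V_liq / m_sample = 0.10394 / 3.83
V_pore = 0.0271 cm^3/g

0.0271


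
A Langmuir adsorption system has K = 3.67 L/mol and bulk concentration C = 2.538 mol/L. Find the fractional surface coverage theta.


Langmuir isotherm: theta = K*C / (1 + K*C)
K*C = 3.67 * 2.538 = 9.31446
theta = 9.31446 / (1 + 9.31446) = 9.31446 / 10.31446
theta = 0.903

0.903


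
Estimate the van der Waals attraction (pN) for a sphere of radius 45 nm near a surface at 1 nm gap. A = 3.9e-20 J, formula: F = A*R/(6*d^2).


Convert to SI: R = 45 nm = 4.5e-08 m, d = 1 nm = 1e-09 m
F = A * R / (6 * d^2)
F = 3.9e-20 * 4.5e-08 / (6 * (1e-09)^2)
F = 2.925e-10 N = 292.5 pN

292.5


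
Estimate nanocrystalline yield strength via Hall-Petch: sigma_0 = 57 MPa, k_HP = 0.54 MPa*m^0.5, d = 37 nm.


d = 37 nm = 3.7e-08 m
sqrt(d) = 0.0001923538
Hall-Petch contribution = k / sqrt(d) = 0.54 / 0.0001923538 = 2807.3 MPa
sigma = sigma_0 + k/sqrt(d) = 57 + 2807.3 = 2864.3 MPa

2864.3


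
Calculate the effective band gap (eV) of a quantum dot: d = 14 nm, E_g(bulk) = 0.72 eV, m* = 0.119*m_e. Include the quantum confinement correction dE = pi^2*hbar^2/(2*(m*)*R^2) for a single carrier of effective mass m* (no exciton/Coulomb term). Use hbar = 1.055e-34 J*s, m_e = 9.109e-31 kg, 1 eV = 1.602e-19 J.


Radius R = 14/2 nm = 7e-09 m
Confinement energy dE = pi^2 * hbar^2 / (2 * m_eff * m_e * R^2)
dE = pi^2 * (1.055e-34)^2 / (2 * 0.119 * 9.109e-31 * (7e-09)^2) J, divided by 1.602e-19 J/eV
dE = 0.0646 eV
Total band gap = E_g(bulk) + dE = 0.72 + 0.0646 = 0.7846 eV

0.7846


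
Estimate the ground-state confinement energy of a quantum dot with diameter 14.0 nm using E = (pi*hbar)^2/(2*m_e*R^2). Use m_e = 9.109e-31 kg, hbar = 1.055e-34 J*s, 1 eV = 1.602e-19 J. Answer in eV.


Radius R = 14.0/2 = 7 nm = 7e-09 m
E = (pi * 1.055e-34)^2 / (2 * 9.109e-31 * (7e-09)^2)
E(J) = 1.23057e-21
E = E(J) / 1.602e-19 = 0.0077 eV

0.0077


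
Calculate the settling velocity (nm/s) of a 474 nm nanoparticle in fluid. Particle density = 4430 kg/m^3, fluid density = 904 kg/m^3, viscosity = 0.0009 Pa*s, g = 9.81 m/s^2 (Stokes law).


Radius R = 474/2 nm = 2.37e-07 m
Density difference = 4430 - 904 = 3526 kg/m^3
v = 2 * R^2 * (rho_p - rho_f) * g / (9 * eta)
v = 2 * (2.37e-07)^2 * 3526 * 9.81 / (9 * 0.0009)
v = 4.79726e-07 m/s = 479.7257 nm/s

479.7257


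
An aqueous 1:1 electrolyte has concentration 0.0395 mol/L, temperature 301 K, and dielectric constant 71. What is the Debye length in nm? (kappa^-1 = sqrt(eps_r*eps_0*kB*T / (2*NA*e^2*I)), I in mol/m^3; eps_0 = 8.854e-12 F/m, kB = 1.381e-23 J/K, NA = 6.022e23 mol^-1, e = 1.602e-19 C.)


Ionic strength I = 0.0395 * 1^2 * 1000 = 39.5 mol/m^3
kappa^-1 = sqrt(71 * 8.854e-12 * 1.381e-23 * 301 / (2 * 6.022e23 * (1.602e-19)^2 * 39.5))
kappa^-1 = 1.463 nm

1.463


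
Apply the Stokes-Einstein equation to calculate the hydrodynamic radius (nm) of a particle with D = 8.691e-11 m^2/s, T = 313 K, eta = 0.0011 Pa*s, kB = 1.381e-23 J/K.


Stokes-Einstein: R = kB*T / (6*pi*eta*D)
R = 1.381e-23 * 313 / (6 * pi * 0.0011 * 8.691e-11)
R = 2.39869e-09 m = 2.4 nm

2.4


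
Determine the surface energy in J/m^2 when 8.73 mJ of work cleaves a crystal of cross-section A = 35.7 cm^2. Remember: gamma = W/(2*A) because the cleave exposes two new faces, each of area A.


Convert: A = 35.7 cm^2 = 0.00357 m^2, W = 8.73 mJ = 0.00873 J
Cleaving exposes two faces of area A, so total new surface = 2*A and gamma = W / (2*A)
gamma = 0.00873 / (2 * 0.00357)
gamma = 1.223 J/m^2

1.223


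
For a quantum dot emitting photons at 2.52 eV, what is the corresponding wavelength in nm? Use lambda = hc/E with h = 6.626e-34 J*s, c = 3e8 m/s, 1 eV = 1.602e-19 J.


Convert energy: E = 2.52 eV = 2.52 * 1.602e-19 = 4.03704e-19 J
lambda = h*c / E = 6.626e-34 * 3e8 / 4.03704e-19
lambda = 4.9239e-07 m = 492.4 nm

492.4


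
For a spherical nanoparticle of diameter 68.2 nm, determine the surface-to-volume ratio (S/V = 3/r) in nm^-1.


Radius r = 68.2/2 = 34.1 nm
S/V = 3 / r = 3 / 34.1
S/V = 0.088 nm^-1

0.088


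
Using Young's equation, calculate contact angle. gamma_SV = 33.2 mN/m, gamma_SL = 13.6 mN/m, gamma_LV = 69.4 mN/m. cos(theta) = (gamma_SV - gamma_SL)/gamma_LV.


cos(theta) = (gamma_SV - gamma_SL) / gamma_LV
cos(theta) = (33.2 - 13.6) / 69.4
cos(theta) = 0.282421
theta = arccos(0.282421) = 73.6 degrees

73.6


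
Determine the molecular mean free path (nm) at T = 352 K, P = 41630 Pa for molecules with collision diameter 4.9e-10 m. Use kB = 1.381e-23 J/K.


Mean free path: lambda = kB*T / (sqrt(2) * pi * d^2 * P)
lambda = 1.381e-23 * 352 / (sqrt(2) * pi * (4.9e-10)^2 * 41630)
lambda = 1.09464e-07 m
lambda = 109.46 nm

109.46


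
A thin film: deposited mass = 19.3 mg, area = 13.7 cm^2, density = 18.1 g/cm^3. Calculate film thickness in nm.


Convert: m = 19.3 mg = 1.9300e-05 kg, A = 13.7 cm^2 = 1.3700e-03 m^2, rho = 18.1 g/cm^3 = 18100 kg/m^3
t = m / (A * rho)
t = 1.9300e-05 / (1.3700e-03 * 18100)
t = 7.7832e-07 m = 778.3 nm

778.3


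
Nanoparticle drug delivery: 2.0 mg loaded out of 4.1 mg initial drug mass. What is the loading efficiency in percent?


Drug loading efficiency = (drug loaded / drug initial) * 100
DLE = 2.0 / 4.1 * 100
DLE = 0.4878 * 100
DLE = 48.78%

48.78


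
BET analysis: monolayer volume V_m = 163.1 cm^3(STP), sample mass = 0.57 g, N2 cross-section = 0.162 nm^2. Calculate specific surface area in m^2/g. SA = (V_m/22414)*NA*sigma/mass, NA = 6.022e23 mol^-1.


Number of moles in monolayer = V_m / 22414 = 163.1 / 22414 = 0.0072767
Number of molecules = moles * NA = 0.0072767 * 6.022e23
SA = molecules * sigma / mass
SA = (163.1 / 22414) * 6.022e23 * 0.162e-18 / 0.57
SA = 1245.4 m^2/g

1245.4


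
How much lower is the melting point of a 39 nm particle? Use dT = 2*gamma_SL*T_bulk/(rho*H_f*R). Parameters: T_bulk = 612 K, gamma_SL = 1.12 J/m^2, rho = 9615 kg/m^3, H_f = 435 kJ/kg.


Radius R = 39/2 = 19.5 nm = 1.95e-08 m
Convert H_f = 435 kJ/kg = 435000 J/kg
dT = 2 * gamma_SL * T_bulk / (rho * H_f * R)
dT = 2 * 1.12 * 612 / (9615 * 435000 * 1.95e-08)
dT = 16.8 K

16.8


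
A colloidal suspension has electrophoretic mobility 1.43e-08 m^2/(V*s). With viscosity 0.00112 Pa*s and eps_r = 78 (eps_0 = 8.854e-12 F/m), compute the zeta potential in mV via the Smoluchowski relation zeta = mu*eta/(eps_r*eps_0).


Smoluchowski equation: zeta = mu * eta / (eps_r * eps_0)
zeta = 1.43e-08 * 0.00112 / (78 * 8.854e-12)
zeta = 0.023191 V = 23.19 mV

23.19


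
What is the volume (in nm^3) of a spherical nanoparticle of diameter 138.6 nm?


Radius r = 138.6/2 = 69.3 nm
Volume V = (4/3) * pi * r^3
V = (4/3) * pi * (69.3)^3
V = 1394081.98 nm^3

1394081.98


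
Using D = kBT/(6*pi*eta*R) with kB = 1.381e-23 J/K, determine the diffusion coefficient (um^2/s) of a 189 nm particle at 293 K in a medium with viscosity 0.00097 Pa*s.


Radius R = 189/2 = 94.5 nm = 9.45e-08 m
D = kB*T / (6*pi*eta*R)
D = 1.381e-23 * 293 / (6 * pi * 0.00097 * 9.45e-08)
D = 2.34184e-12 m^2/s = 2.342 um^2/s

2.342


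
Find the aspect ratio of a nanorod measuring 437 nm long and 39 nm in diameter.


Aspect ratio AR = length / diameter
AR = 437 / 39
AR = 11.21

11.21


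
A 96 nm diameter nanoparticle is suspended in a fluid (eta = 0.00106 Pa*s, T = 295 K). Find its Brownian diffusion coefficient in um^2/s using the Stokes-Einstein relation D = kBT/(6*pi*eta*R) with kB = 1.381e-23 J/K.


Radius R = 96/2 = 48 nm = 4.8e-08 m
D = kB*T / (6*pi*eta*R)
D = 1.381e-23 * 295 / (6 * pi * 0.00106 * 4.8e-08)
D = 4.24783e-12 m^2/s = 4.248 um^2/s

4.248


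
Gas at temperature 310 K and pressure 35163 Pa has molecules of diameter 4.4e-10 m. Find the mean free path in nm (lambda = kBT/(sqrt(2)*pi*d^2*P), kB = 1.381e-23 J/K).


Mean free path: lambda = kB*T / (sqrt(2) * pi * d^2 * P)
lambda = 1.381e-23 * 310 / (sqrt(2) * pi * (4.4e-10)^2 * 35163)
lambda = 1.41547e-07 m
lambda = 141.55 nm

141.55


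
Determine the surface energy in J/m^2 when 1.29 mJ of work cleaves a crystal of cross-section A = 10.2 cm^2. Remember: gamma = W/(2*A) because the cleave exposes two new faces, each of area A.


Convert: A = 10.2 cm^2 = 0.00102 m^2, W = 1.29 mJ = 0.00129 J
Cleaving exposes two faces of area A, so total new surface = 2*A and gamma = W / (2*A)
gamma = 0.00129 / (2 * 0.00102)
gamma = 0.632 J/m^2

0.632


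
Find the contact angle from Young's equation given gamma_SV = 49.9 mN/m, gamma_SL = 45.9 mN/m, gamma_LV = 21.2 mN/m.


cos(theta) = (gamma_SV - gamma_SL) / gamma_LV
cos(theta) = (49.9 - 45.9) / 21.2
cos(theta) = 0.188679
theta = arccos(0.188679) = 79.12 degrees

79.12


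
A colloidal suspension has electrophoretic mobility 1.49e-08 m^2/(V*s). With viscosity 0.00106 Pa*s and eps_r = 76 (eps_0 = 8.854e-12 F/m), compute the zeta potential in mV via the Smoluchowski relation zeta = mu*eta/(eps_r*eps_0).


Smoluchowski equation: zeta = mu * eta / (eps_r * eps_0)
zeta = 1.49e-08 * 0.00106 / (76 * 8.854e-12)
zeta = 0.023471 V = 23.47 mV

23.47


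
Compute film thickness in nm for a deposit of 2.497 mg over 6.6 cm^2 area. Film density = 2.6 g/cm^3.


Convert: m = 2.497 mg = 2.4970e-06 kg, A = 6.6 cm^2 = 6.6000e-04 m^2, rho = 2.6 g/cm^3 = 2600 kg/m^3
t = m / (A * rho)
t = 2.4970e-06 / (6.6000e-04 * 2600)
t = 1.4551e-06 m = 1455.1 nm

1455.1


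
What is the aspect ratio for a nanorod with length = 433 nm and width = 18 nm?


Aspect ratio AR = length / diameter
AR = 433 / 18
AR = 24.06

24.06


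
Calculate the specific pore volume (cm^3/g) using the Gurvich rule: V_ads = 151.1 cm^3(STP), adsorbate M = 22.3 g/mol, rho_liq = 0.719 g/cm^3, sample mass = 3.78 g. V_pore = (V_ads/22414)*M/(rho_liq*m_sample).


Moles adsorbed n = V_ads / 22414 = 151.1 / 22414 = 6.741322e-03 mol
Liquid volume V_liq = n * M / rho_liq = 6.741322e-03 * 22.3 / 0.719 = 0.20908 cm^3
Specific pore volume V_pore = V_liq / m_sample = 0.20908 / 3.78
V_pore = 0.0553 cm^3/g

0.0553


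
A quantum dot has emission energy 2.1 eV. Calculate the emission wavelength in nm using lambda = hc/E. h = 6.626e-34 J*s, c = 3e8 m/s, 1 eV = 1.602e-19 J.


Convert energy: E = 2.1 eV = 2.1 * 1.602e-19 = 3.3642e-19 J
lambda = h*c / E = 6.626e-34 * 3e8 / 3.3642e-19
lambda = 5.90869e-07 m = 590.9 nm

590.9


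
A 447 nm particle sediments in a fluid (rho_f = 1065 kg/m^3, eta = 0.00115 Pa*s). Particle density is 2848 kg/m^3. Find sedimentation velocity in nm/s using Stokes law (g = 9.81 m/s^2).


Radius R = 447/2 nm = 2.235e-07 m
Density difference = 2848 - 1065 = 1783 kg/m^3
v = 2 * R^2 * (rho_p - rho_f) * g / (9 * eta)
v = 2 * (2.235e-07)^2 * 1783 * 9.81 / (9 * 0.00115)
v = 1.68836e-07 m/s = 168.836 nm/s

168.836


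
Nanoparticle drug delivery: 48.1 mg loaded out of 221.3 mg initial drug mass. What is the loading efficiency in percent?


Drug loading efficiency = (drug loaded / drug initial) * 100
DLE = 48.1 / 221.3 * 100
DLE = 0.2174 * 100
DLE = 21.74%

21.74


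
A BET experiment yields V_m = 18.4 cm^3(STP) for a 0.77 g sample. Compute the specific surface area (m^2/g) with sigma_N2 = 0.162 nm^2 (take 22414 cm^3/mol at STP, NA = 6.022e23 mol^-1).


Number of moles in monolayer = V_m / 22414 = 18.4 / 22414 = 0.00082092
Number of molecules = moles * NA = 0.00082092 * 6.022e23
SA = molecules * sigma / mass
SA = (18.4 / 22414) * 6.022e23 * 0.162e-18 / 0.77
SA = 104.0 m^2/g

104.0


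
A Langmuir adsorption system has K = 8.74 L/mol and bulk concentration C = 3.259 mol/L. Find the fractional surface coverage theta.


Langmuir isotherm: theta = K*C / (1 + K*C)
K*C = 8.74 * 3.259 = 28.48366
theta = 28.48366 / (1 + 28.48366) = 28.48366 / 29.48366
theta = 0.9661

0.9661


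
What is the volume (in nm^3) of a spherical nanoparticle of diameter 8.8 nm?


Radius r = 8.8/2 = 4.4 nm
Volume V = (4/3) * pi * r^3
V = (4/3) * pi * (4.4)^3
V = 356.82 nm^3

356.82


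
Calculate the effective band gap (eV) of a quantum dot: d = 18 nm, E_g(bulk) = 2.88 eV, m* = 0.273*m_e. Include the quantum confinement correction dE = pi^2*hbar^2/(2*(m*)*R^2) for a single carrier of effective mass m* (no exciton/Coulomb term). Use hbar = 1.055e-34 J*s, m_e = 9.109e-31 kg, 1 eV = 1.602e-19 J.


Radius R = 18/2 nm = 9e-09 m
Confinement energy dE = pi^2 * hbar^2 / (2 * m_eff * m_e * R^2)
dE = pi^2 * (1.055e-34)^2 / (2 * 0.273 * 9.109e-31 * (9e-09)^2) J, divided by 1.602e-19 J/eV
dE = 0.017 eV
Total band gap = E_g(bulk) + dE = 2.88 + 0.017 = 2.897 eV

2.897


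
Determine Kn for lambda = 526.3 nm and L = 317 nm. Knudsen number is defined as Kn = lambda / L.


Knudsen number Kn = lambda / L
Kn = 526.3 / 317
Kn = 1.6603

1.6603


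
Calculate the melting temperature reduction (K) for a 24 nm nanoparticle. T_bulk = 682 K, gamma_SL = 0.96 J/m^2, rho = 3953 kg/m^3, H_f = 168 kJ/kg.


Radius R = 24/2 = 12 nm = 1.2e-08 m
Convert H_f = 168 kJ/kg = 168000 J/kg
dT = 2 * gamma_SL * T_bulk / (rho * H_f * R)
dT = 2 * 0.96 * 682 / (3953 * 168000 * 1.2e-08)
dT = 164.3 K

164.3


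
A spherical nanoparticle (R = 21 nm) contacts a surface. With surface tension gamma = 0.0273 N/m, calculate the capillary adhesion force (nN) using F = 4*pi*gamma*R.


Convert radius: R = 21 nm = 2.1e-08 m
F = 4 * pi * gamma * R
F = 4 * pi * 0.0273 * 2.1e-08
F = 7.2043e-09 N = 7.2043 nN

7.2043


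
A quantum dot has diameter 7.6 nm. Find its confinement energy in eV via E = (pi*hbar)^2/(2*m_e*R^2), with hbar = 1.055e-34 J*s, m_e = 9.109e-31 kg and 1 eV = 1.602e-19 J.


Radius R = 7.6/2 = 3.8 nm = 3.8e-09 m
E = (pi * 1.055e-34)^2 / (2 * 9.109e-31 * (3.8e-09)^2)
E(J) = 4.17577e-21
E = E(J) / 1.602e-19 = 0.0261 eV

0.0261


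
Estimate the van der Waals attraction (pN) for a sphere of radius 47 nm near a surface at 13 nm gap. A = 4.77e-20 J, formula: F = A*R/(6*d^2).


Convert to SI: R = 47 nm = 4.7e-08 m, d = 13 nm = 1.3e-08 m
F = A * R / (6 * d^2)
F = 4.77e-20 * 4.7e-08 / (6 * (1.3e-08)^2)
F = 2.21095e-12 N = 2.211 pN

2.211


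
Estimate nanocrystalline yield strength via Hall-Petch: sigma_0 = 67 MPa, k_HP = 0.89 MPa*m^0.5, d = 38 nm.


d = 38 nm = 3.8e-08 m
sqrt(d) = 0.0001949359
Hall-Petch contribution = k / sqrt(d) = 0.89 / 0.0001949359 = 4565.6 MPa
sigma = sigma_0 + k/sqrt(d) = 67 + 4565.6 = 4632.6 MPa

4632.6


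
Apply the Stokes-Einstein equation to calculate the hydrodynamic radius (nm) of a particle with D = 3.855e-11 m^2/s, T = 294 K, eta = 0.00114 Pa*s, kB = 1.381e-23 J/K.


Stokes-Einstein: R = kB*T / (6*pi*eta*D)
R = 1.381e-23 * 294 / (6 * pi * 0.00114 * 3.855e-11)
R = 4.90129e-09 m = 4.9 nm

4.9


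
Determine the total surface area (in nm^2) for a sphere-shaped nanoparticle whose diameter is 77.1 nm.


Radius r = 77.1/2 = 38.55 nm
Surface area SA = 4 * pi * r^2
SA = 4 * pi * (38.55)^2
SA = 18674.91 nm^2

18674.91


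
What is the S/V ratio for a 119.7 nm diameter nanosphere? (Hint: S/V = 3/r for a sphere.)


Radius r = 119.7/2 = 59.85 nm
S/V = 3 / r = 3 / 59.85
S/V = 0.0501 nm^-1

0.0501


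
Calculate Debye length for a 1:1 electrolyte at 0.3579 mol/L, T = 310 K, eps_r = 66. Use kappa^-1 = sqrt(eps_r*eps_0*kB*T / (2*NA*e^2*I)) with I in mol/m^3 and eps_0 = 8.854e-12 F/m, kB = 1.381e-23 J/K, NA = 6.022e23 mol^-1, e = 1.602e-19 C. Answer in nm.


Ionic strength I = 0.3579 * 1^2 * 1000 = 357.9 mol/m^3
kappa^-1 = sqrt(66 * 8.854e-12 * 1.381e-23 * 310 / (2 * 6.022e23 * (1.602e-19)^2 * 357.9))
kappa^-1 = 0.476 nm

0.476


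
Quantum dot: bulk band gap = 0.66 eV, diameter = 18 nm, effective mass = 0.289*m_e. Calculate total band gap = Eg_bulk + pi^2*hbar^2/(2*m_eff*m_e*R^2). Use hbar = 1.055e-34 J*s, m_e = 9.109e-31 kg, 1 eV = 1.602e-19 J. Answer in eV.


Radius R = 18/2 nm = 9e-09 m
Confinement energy dE = pi^2 * hbar^2 / (2 * m_eff * m_e * R^2)
dE = pi^2 * (1.055e-34)^2 / (2 * 0.289 * 9.109e-31 * (9e-09)^2) J, divided by 1.602e-19 J/eV
dE = 0.0161 eV
Total band gap = E_g(bulk) + dE = 0.66 + 0.0161 = 0.6761 eV

0.6761


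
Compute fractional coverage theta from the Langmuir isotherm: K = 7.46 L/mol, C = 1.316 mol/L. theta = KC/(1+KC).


Langmuir isotherm: theta = K*C / (1 + K*C)
K*C = 7.46 * 1.316 = 9.81736
theta = 9.81736 / (1 + 9.81736) = 9.81736 / 10.81736
theta = 0.9076

0.9076


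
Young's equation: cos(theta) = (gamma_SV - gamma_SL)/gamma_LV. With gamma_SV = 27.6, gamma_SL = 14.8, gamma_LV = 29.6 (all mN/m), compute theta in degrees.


cos(theta) = (gamma_SV - gamma_SL) / gamma_LV
cos(theta) = (27.6 - 14.8) / 29.6
cos(theta) = 0.432432
theta = arccos(0.432432) = 64.38 degrees

64.38


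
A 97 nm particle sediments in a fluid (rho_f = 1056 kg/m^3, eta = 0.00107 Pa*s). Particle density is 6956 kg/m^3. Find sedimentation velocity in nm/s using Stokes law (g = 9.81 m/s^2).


Radius R = 97/2 nm = 4.85e-08 m
Density difference = 6956 - 1056 = 5900 kg/m^3
v = 2 * R^2 * (rho_p - rho_f) * g / (9 * eta)
v = 2 * (4.85e-08)^2 * 5900 * 9.81 / (9 * 0.00107)
v = 2.82754e-08 m/s = 28.2754 nm/s

28.2754


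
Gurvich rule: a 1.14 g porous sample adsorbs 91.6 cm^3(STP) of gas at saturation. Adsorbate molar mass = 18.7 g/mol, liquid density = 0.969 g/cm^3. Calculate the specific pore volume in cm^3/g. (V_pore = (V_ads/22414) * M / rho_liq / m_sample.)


Moles adsorbed n = V_ads / 22414 = 91.6 / 22414 = 4.086732e-03 mol
Liquid volume V_liq = n * M / rho_liq = 4.086732e-03 * 18.7 / 0.969 = 0.07887 cm^3
Specific pore volume V_pore = V_liq / m_sample = 0.07887 / 1.14
V_pore = 0.0692 cm^3/g

0.0692


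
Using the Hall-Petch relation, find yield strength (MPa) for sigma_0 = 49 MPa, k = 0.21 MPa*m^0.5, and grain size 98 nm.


d = 98 nm = 9.8e-08 m
sqrt(d) = 0.0003130495
Hall-Petch contribution = k / sqrt(d) = 0.21 / 0.0003130495 = 670.8 MPa
sigma = sigma_0 + k/sqrt(d) = 49 + 670.8 = 719.8 MPa

719.8


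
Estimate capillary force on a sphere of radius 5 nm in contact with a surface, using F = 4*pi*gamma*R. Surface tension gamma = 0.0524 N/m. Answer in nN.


Convert radius: R = 5 nm = 5e-09 m
F = 4 * pi * gamma * R
F = 4 * pi * 0.0524 * 5e-09
F = 3.29239e-09 N = 3.2924 nN

3.2924


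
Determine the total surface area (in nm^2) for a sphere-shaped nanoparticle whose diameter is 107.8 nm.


Radius r = 107.8/2 = 53.9 nm
Surface area SA = 4 * pi * r^2
SA = 4 * pi * (53.9)^2
SA = 36507.95 nm^2

36507.95


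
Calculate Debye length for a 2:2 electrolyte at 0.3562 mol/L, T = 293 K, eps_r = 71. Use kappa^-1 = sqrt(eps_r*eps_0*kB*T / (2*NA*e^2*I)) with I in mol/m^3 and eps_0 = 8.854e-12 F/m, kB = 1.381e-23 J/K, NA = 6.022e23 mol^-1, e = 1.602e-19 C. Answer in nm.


Ionic strength I = 0.3562 * 2^2 * 1000 = 1424.8 mol/m^3
kappa^-1 = sqrt(71 * 8.854e-12 * 1.381e-23 * 293 / (2 * 6.022e23 * (1.602e-19)^2 * 1424.8))
kappa^-1 = 0.24 nm

0.24


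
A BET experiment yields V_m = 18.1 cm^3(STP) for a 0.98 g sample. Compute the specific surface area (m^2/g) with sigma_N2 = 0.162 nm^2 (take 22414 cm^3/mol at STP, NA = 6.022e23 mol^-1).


Number of moles in monolayer = V_m / 22414 = 18.1 / 22414 = 0.00080753
Number of molecules = moles * NA = 0.00080753 * 6.022e23
SA = molecules * sigma / mass
SA = (18.1 / 22414) * 6.022e23 * 0.162e-18 / 0.98
SA = 80.4 m^2/g

80.4


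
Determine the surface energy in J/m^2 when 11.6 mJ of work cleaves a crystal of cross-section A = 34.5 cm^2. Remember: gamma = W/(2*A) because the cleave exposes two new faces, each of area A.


Convert: A = 34.5 cm^2 = 0.00345 m^2, W = 11.6 mJ = 0.0116 J
Cleaving exposes two faces of area A, so total new surface = 2*A and gamma = W / (2*A)
gamma = 0.0116 / (2 * 0.00345)
gamma = 1.681 J/m^2

1.681


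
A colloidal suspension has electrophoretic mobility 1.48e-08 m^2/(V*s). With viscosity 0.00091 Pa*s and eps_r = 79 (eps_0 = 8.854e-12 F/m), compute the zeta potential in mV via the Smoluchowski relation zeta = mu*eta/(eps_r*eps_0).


Smoluchowski equation: zeta = mu * eta / (eps_r * eps_0)
zeta = 1.48e-08 * 0.00091 / (79 * 8.854e-12)
zeta = 0.019255 V = 19.25 mV

19.25


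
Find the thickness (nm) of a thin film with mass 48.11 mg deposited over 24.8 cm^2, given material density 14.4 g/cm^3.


Convert: m = 48.11 mg = 4.8110e-05 kg, A = 24.8 cm^2 = 2.4800e-03 m^2, rho = 14.4 g/cm^3 = 14400 kg/m^3
t = m / (A * rho)
t = 4.8110e-05 / (2.4800e-03 * 14400)
t = 1.3472e-06 m = 1347.2 nm

1347.2


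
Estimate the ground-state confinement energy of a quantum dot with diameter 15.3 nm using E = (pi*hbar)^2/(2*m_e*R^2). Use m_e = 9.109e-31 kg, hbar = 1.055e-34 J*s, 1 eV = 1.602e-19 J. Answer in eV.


Radius R = 15.3/2 = 7.65 nm = 7.65e-09 m
E = (pi * 1.055e-34)^2 / (2 * 9.109e-31 * (7.65e-09)^2)
E(J) = 1.03034e-21
E = E(J) / 1.602e-19 = 0.0064 eV

0.0064


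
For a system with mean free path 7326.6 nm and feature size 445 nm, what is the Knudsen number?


Knudsen number Kn = lambda / L
Kn = 7326.6 / 445
Kn = 16.4643

16.4643


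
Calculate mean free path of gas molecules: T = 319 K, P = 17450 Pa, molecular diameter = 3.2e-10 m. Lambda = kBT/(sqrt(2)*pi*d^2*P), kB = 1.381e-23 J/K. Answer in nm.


Mean free path: lambda = kB*T / (sqrt(2) * pi * d^2 * P)
lambda = 1.381e-23 * 319 / (sqrt(2) * pi * (3.2e-10)^2 * 17450)
lambda = 5.54912e-07 m
lambda = 554.91 nm

554.91


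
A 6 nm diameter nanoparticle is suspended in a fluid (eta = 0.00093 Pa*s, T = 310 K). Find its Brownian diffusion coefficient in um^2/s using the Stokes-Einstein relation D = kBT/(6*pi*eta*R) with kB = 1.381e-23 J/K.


Radius R = 6/2 = 3 nm = 3e-09 m
D = kB*T / (6*pi*eta*R)
D = 1.381e-23 * 310 / (6 * pi * 0.00093 * 3e-09)
D = 8.14048e-11 m^2/s = 81.405 um^2/s

81.405


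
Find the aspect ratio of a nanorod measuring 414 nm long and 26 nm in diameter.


Aspect ratio AR = length / diameter
AR = 414 / 26
AR = 15.92

15.92


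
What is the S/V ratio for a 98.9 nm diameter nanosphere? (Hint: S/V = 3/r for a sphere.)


Radius r = 98.9/2 = 49.45 nm
S/V = 3 / r = 3 / 49.45
S/V = 0.0607 nm^-1

0.0607


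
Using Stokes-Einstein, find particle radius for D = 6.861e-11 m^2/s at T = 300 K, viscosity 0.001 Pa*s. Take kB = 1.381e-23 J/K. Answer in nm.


Stokes-Einstein: R = kB*T / (6*pi*eta*D)
R = 1.381e-23 * 300 / (6 * pi * 0.001 * 6.861e-11)
R = 3.20351e-09 m = 3.2 nm

3.2


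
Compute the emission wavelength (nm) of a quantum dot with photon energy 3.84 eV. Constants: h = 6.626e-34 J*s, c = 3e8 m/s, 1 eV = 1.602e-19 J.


Convert energy: E = 3.84 eV = 3.84 * 1.602e-19 = 6.15168e-19 J
lambda = h*c / E = 6.626e-34 * 3e8 / 6.15168e-19
lambda = 3.23131e-07 m = 323.1 nm

323.1


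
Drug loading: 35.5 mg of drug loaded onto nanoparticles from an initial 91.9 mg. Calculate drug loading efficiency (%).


Drug loading efficiency = (drug loaded / drug initial) * 100
DLE = 35.5 / 91.9 * 100
DLE = 0.3863 * 100
DLE = 38.63%

38.63


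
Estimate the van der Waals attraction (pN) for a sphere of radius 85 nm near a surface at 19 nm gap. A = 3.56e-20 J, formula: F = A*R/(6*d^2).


Convert to SI: R = 85 nm = 8.5e-08 m, d = 19 nm = 1.9e-08 m
F = A * R / (6 * d^2)
F = 3.56e-20 * 8.5e-08 / (6 * (1.9e-08)^2)
F = 1.39705e-12 N = 1.397 pN

1.397


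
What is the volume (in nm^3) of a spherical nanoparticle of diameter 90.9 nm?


Radius r = 90.9/2 = 45.45 nm
Volume V = (4/3) * pi * r^3
V = (4/3) * pi * (45.45)^3
V = 393269.51 nm^3

393269.51


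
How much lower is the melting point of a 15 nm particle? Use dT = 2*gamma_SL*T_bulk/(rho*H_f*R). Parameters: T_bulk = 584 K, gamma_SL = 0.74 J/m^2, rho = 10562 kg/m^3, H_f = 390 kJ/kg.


Radius R = 15/2 = 7.5 nm = 7.5e-09 m
Convert H_f = 390 kJ/kg = 390000 J/kg
dT = 2 * gamma_SL * T_bulk / (rho * H_f * R)
dT = 2 * 0.74 * 584 / (10562 * 390000 * 7.5e-09)
dT = 28.0 K

28.0


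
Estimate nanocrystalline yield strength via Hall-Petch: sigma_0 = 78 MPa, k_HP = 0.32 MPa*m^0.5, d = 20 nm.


d = 20 nm = 2e-08 m
sqrt(d) = 0.0001414214
Hall-Petch contribution = k / sqrt(d) = 0.32 / 0.0001414214 = 2262.7 MPa
sigma = sigma_0 + k/sqrt(d) = 78 + 2262.7 = 2340.7 MPa

2340.7


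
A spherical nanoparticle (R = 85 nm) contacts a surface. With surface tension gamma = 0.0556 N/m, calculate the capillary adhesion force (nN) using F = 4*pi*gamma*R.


Convert radius: R = 85 nm = 8.5e-08 m
F = 4 * pi * gamma * R
F = 4 * pi * 0.0556 * 8.5e-08
F = 5.93887e-08 N = 59.3887 nN

59.3887


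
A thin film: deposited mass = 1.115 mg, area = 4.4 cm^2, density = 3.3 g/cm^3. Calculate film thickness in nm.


Convert: m = 1.115 mg = 1.1150e-06 kg, A = 4.4 cm^2 = 4.4000e-04 m^2, rho = 3.3 g/cm^3 = 3300 kg/m^3
t = m / (A * rho)
t = 1.1150e-06 / (4.4000e-04 * 3300)
t = 7.6791e-07 m = 767.9 nm

767.9


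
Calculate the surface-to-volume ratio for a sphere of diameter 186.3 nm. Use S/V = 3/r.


Radius r = 186.3/2 = 93.15 nm
S/V = 3 / r = 3 / 93.15
S/V = 0.0322 nm^-1

0.0322


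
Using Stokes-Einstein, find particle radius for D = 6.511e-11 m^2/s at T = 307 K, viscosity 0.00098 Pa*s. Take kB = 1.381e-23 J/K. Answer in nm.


Stokes-Einstein: R = kB*T / (6*pi*eta*D)
R = 1.381e-23 * 307 / (6 * pi * 0.00098 * 6.511e-11)
R = 3.52498e-09 m = 3.52 nm

3.52


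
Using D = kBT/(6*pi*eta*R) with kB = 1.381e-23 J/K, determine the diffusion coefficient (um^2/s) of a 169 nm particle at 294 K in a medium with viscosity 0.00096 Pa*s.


Radius R = 169/2 = 84.5 nm = 8.45e-08 m
D = kB*T / (6*pi*eta*R)
D = 1.381e-23 * 294 / (6 * pi * 0.00096 * 8.45e-08)
D = 2.65529e-12 m^2/s = 2.655 um^2/s

2.655


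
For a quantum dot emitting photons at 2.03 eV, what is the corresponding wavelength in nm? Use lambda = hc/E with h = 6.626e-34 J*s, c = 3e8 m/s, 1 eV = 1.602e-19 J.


Convert energy: E = 2.03 eV = 2.03 * 1.602e-19 = 3.25206e-19 J
lambda = h*c / E = 6.626e-34 * 3e8 / 3.25206e-19
lambda = 6.11243e-07 m = 611.2 nm

611.2


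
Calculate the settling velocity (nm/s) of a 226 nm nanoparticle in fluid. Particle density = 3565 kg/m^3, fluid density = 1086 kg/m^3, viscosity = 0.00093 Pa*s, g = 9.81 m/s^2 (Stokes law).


Radius R = 226/2 nm = 1.13e-07 m
Density difference = 3565 - 1086 = 2479 kg/m^3
v = 2 * R^2 * (rho_p - rho_f) * g / (9 * eta)
v = 2 * (1.13e-07)^2 * 2479 * 9.81 / (9 * 0.00093)
v = 7.42005e-08 m/s = 74.2005 nm/s

74.2005


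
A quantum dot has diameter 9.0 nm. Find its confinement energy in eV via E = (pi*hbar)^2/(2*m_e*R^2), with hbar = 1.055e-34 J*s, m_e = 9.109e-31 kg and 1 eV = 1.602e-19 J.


Radius R = 9.0/2 = 4.5 nm = 4.5e-09 m
E = (pi * 1.055e-34)^2 / (2 * 9.109e-31 * (4.5e-09)^2)
E(J) = 2.97769e-21
E = E(J) / 1.602e-19 = 0.0186 eV

0.0186


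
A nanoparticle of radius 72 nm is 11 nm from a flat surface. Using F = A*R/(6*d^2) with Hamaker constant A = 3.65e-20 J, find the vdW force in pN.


Convert to SI: R = 72 nm = 7.2e-08 m, d = 11 nm = 1.1e-08 m
F = A * R / (6 * d^2)
F = 3.65e-20 * 7.2e-08 / (6 * (1.1e-08)^2)
F = 3.61983e-12 N = 3.62 pN

3.62


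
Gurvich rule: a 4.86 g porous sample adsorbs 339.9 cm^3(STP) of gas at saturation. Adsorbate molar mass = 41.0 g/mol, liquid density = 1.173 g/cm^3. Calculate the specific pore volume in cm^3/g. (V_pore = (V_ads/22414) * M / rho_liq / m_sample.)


Moles adsorbed n = V_ads / 22414 = 339.9 / 22414 = 1.516463e-02 mol
Liquid volume V_liq = n * M / rho_liq = 1.516463e-02 * 41.0 / 1.173 = 0.53005 cm^3
Specific pore volume V_pore = V_liq / m_sample = 0.53005 / 4.86
V_pore = 0.1091 cm^3/g

0.1091


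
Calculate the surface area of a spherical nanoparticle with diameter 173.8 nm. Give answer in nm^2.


Radius r = 173.8/2 = 86.9 nm
Surface area SA = 4 * pi * r^2
SA = 4 * pi * (86.9)^2
SA = 94896.33 nm^2

94896.33


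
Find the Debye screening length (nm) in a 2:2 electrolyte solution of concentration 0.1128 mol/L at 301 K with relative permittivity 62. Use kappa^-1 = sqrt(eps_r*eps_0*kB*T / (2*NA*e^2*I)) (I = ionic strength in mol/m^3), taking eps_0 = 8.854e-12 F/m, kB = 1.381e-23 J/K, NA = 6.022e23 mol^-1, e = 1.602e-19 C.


Ionic strength I = 0.1128 * 2^2 * 1000 = 451.2 mol/m^3
kappa^-1 = sqrt(62 * 8.854e-12 * 1.381e-23 * 301 / (2 * 6.022e23 * (1.602e-19)^2 * 451.2))
kappa^-1 = 0.404 nm

0.404


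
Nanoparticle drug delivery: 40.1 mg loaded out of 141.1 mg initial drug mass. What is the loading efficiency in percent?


Drug loading efficiency = (drug loaded / drug initial) * 100
DLE = 40.1 / 141.1 * 100
DLE = 0.2842 * 100
DLE = 28.42%

28.42


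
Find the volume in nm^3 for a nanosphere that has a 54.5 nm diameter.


Radius r = 54.5/2 = 27.25 nm
Volume V = (4/3) * pi * r^3
V = (4/3) * pi * (27.25)^3
V = 84759.45 nm^3

84759.45


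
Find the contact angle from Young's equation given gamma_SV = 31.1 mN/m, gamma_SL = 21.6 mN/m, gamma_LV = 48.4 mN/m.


cos(theta) = (gamma_SV - gamma_SL) / gamma_LV
cos(theta) = (31.1 - 21.6) / 48.4
cos(theta) = 0.196281
theta = arccos(0.196281) = 78.68 degrees

78.68


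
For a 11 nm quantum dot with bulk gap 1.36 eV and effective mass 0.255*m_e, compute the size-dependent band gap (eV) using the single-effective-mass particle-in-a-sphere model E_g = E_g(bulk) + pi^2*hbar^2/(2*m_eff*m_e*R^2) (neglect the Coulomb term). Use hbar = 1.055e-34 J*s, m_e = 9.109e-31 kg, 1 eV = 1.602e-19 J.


Radius R = 11/2 nm = 5.5e-09 m
Confinement energy dE = pi^2 * hbar^2 / (2 * m_eff * m_e * R^2)
dE = pi^2 * (1.055e-34)^2 / (2 * 0.255 * 9.109e-31 * (5.5e-09)^2) J, divided by 1.602e-19 J/eV
dE = 0.0488 eV
Total band gap = E_g(bulk) + dE = 1.36 + 0.0488 = 1.4088 eV

1.4088


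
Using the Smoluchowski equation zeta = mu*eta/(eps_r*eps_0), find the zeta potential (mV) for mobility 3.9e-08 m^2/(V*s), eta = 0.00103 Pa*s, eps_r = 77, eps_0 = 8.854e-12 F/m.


Smoluchowski equation: zeta = mu * eta / (eps_r * eps_0)
zeta = 3.9e-08 * 0.00103 / (77 * 8.854e-12)
zeta = 0.058921 V = 58.92 mV

58.92


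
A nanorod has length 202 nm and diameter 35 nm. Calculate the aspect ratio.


Aspect ratio AR = length / diameter
AR = 202 / 35
AR = 5.77

5.77


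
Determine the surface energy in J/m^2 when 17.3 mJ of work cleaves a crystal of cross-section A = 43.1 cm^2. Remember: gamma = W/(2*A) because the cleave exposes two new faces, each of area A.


Convert: A = 43.1 cm^2 = 0.00431 m^2, W = 17.3 mJ = 0.0173 J
Cleaving exposes two faces of area A, so total new surface = 2*A and gamma = W / (2*A)
gamma = 0.0173 / (2 * 0.00431)
gamma = 2.007 J/m^2

2.007


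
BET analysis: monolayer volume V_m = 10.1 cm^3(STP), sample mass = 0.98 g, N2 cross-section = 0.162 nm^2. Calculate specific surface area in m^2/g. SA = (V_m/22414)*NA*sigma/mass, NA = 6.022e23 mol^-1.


Number of moles in monolayer = V_m / 22414 = 10.1 / 22414 = 0.00045061
Number of molecules = moles * NA = 0.00045061 * 6.022e23
SA = molecules * sigma / mass
SA = (10.1 / 22414) * 6.022e23 * 0.162e-18 / 0.98
SA = 44.9 m^2/g

44.9


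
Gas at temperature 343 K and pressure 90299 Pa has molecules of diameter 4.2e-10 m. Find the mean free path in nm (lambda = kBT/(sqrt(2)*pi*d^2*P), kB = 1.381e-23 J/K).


Mean free path: lambda = kB*T / (sqrt(2) * pi * d^2 * P)
lambda = 1.381e-23 * 343 / (sqrt(2) * pi * (4.2e-10)^2 * 90299)
lambda = 6.69332e-08 m
lambda = 66.93 nm

66.93


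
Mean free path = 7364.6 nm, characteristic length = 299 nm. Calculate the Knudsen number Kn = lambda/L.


Knudsen number Kn = lambda / L
Kn = 7364.6 / 299
Kn = 24.6308

24.6308


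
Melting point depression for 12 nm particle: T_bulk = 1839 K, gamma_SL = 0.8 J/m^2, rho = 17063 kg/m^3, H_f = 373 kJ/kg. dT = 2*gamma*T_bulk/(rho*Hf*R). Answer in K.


Radius R = 12/2 = 6 nm = 6e-09 m
Convert H_f = 373 kJ/kg = 373000 J/kg
dT = 2 * gamma_SL * T_bulk / (rho * H_f * R)
dT = 2 * 0.8 * 1839 / (17063 * 373000 * 6e-09)
dT = 77.1 K

77.1


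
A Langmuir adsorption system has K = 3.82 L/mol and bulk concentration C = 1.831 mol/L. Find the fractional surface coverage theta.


Langmuir isotherm: theta = K*C / (1 + K*C)
K*C = 3.82 * 1.831 = 6.99442
theta = 6.99442 / (1 + 6.99442) = 6.99442 / 7.99442
theta = 0.8749

0.8749
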